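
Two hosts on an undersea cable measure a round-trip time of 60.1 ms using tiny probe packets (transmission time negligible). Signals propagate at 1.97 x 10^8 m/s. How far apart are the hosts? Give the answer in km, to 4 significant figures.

5920 km

One-way propagation = RTT/2 = 30.05 ms.
d = s × t = 197000000 × 0.03005 = 5920 km.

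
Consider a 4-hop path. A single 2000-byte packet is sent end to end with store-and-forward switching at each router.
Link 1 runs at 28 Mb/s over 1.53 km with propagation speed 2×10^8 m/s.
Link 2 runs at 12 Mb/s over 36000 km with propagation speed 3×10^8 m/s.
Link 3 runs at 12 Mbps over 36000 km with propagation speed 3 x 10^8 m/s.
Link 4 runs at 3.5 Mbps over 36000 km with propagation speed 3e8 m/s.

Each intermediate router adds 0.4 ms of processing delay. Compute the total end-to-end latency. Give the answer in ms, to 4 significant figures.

369.0 ms

L = 2000 × 8 = 16000 bits.
Transmission delays (L/R per hop): 0.571429, 1.33333, 1.33333, 4.57143 ms; sum = 7.80952 ms.
Propagation delays (d/s per hop): 0.00765, 120, 120, 120 ms; sum = 360.008 ms.
Processing at 3 router(s): 3 × 0.4 ms = 1.2 ms.
End-to-end = 369.0 ms.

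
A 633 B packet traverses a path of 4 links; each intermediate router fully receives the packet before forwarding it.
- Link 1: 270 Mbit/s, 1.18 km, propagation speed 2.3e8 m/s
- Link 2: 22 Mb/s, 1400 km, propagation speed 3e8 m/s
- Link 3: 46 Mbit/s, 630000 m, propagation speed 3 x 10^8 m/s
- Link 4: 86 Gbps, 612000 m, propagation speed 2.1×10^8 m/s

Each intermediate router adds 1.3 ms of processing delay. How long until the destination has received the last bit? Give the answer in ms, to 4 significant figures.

13.95 ms

L = 633 × 8 = 5064 bits.
Transmission delays (L/R per hop): 0.0187556, 0.230182, 0.110087, 5.88837e-05 ms; sum = 0.359083 ms.
Propagation delays (d/s per hop): 0.00513043, 4.66667, 2.1, 2.91429 ms; sum = 9.68608 ms.
Processing at 3 router(s): 3 × 1.3 ms = 3.9 ms.
End-to-end = 13.95 ms.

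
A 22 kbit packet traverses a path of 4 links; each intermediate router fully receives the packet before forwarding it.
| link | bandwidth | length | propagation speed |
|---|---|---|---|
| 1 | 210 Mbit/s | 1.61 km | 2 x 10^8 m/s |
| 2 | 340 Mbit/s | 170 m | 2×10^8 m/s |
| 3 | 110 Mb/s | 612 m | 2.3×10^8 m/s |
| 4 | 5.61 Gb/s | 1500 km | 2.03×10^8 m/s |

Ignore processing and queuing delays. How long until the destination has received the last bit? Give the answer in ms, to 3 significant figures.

7.77 ms

L = 22000 bits.
Transmission delays (L/R per hop): 0.104762, 0.0647059, 0.2, 0.00392157 ms; sum = 0.373389 ms.
Propagation delays (d/s per hop): 0.00805, 0.00085, 0.00266087, 7.38916 ms; sum = 7.40072 ms.
End-to-end = 7.77 ms.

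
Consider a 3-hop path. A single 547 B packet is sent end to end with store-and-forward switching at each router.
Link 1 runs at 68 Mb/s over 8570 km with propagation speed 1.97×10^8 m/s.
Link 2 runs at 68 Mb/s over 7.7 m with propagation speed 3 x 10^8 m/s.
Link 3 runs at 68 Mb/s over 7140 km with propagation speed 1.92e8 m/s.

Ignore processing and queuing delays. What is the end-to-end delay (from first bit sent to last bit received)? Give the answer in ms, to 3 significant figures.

L = 547 × 8 = 4376 bits.
Transmission delay per hop = L/R = 4376/68000000 = 0.0643529 ms; 3 hops → 0.193059 ms.
Propagation delays (d/s per hop): 43.5025, 2.56667e-05, 37.1875 ms; sum = 80.6901 ms.
End-to-end = 80.9 ms.

80.9 ms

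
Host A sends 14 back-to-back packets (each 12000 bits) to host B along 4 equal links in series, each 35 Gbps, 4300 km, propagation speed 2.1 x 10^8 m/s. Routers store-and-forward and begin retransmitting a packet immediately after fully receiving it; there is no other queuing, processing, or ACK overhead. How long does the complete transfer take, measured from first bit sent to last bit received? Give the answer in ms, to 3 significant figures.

81.9 ms

Per-hop transmission t_tx = L/R = 12000/35000000000 = 0.000342857 ms.
Per-hop propagation t_prop = 4300000/210000000 = 20.4762 ms.
Pipeline fill: first packet needs 4·t_tx to clear all hops; remaining 13 packets each add one t_tx.
Total = (4+14-1)·t_tx + 4·t_prop = 17·0.000342857 + 4·20.4762 = 81.9 ms.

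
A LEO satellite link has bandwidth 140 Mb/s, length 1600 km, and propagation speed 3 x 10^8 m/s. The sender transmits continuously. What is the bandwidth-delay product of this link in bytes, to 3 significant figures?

Propagation delay = 1600000 / 300000000 = 0.00533333 s.
BDP = R × t_prop = 140000000 × 0.00533333 = 746667 bits.
In bytes: 746667/8 = 93300 bytes.

93300 bytes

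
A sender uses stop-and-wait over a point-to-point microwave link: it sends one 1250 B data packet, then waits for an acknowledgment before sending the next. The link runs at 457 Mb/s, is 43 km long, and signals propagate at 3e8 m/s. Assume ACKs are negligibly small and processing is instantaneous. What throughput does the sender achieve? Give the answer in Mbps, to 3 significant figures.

32.4 Mbps

t_tx = L/R = 10000/457000000 = 2.18818e-05 s.
t_prop = 43000/300000000 = 0.000143333 s; RTT = 0.000286667 s.
Cycle = t_tx + RTT = 0.000308549 s.
Throughput = L / cycle = 10000 / 0.000308549 = 32.4 Mbps.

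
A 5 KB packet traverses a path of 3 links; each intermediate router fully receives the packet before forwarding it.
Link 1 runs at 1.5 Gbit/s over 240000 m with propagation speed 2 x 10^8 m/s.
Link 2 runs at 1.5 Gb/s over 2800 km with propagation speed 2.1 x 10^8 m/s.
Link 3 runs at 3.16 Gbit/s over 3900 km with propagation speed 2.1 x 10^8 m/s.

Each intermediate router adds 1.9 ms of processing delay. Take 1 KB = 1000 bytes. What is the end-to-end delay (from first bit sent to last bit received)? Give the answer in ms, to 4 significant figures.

L = 40000 bits.
Transmission delays (L/R per hop): 0.0266667, 0.0266667, 0.0126582 ms; sum = 0.0659916 ms.
Propagation delays (d/s per hop): 1.2, 13.3333, 18.5714 ms; sum = 33.1048 ms.
Processing at 2 router(s): 2 × 1.9 ms = 3.8 ms.
End-to-end = 36.97 ms.

36.97 ms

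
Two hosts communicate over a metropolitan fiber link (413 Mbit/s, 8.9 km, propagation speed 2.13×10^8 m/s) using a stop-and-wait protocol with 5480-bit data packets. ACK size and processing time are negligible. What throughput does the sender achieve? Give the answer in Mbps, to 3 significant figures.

t_tx = L/R = 5480/413000000 = 1.32688e-05 s.
t_prop = 8900/213000000 = 4.1784e-05 s; RTT = 8.35681e-05 s.
Cycle = t_tx + RTT = 9.68368e-05 s.
Throughput = L / cycle = 5480 / 9.68368e-05 = 56.6 Mbps.

56.6 Mbps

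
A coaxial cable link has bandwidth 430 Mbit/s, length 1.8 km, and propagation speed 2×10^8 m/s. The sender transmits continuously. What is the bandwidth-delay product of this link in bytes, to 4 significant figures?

Propagation delay = 1800 / 200000000 = 9e-06 s.
BDP = R × t_prop = 430000000 × 9e-06 = 3870 bits.
In bytes: 3870/8 = 483.8 bytes.

483.8 bytes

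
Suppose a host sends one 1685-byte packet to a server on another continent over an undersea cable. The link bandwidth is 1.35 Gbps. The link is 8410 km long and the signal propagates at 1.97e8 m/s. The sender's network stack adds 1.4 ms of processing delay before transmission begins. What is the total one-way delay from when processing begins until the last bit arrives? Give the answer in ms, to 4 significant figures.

44.10 ms

L = 1685 × 8 = 13480 bits.
Transmission delay = L/R = 13480 / 1350000000 = 0.00998519 ms.
Propagation delay = d/s = 8410000 m / 197000000 m/s = 42.6904 ms.
Plus processing delay 1.4 ms = 1.4 ms.
Total = 44.10 ms.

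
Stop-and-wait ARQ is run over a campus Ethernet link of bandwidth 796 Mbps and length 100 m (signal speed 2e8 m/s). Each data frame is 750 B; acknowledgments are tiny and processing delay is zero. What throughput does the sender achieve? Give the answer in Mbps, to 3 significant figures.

t_tx = L/R = 6000/796000000 = 7.53769e-06 s.
t_prop = 100/200000000 = 5e-07 s; RTT = 1e-06 s.
Cycle = t_tx + RTT = 8.53769e-06 s.
Throughput = L / cycle = 6000 / 8.53769e-06 = 703 Mbps.

703 Mbps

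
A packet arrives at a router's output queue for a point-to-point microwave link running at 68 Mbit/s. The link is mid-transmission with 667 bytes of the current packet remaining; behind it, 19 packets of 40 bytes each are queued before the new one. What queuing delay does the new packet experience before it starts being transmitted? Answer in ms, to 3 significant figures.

Each queued packet: L/R = 320/68000000 = 0.00470588 ms.
19 queued → 0.0894118 ms.
Plus remaining 5336 bits of current packet: 0.0784706 ms.
Queuing delay = 0.168 ms.

0.168 ms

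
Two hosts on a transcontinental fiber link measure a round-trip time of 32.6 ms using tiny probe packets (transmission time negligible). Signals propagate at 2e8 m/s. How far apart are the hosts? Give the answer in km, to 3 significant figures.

3260 km

One-way propagation = RTT/2 = 16.3 ms.
d = s × t = 200000000 × 0.0163 = 3260 km.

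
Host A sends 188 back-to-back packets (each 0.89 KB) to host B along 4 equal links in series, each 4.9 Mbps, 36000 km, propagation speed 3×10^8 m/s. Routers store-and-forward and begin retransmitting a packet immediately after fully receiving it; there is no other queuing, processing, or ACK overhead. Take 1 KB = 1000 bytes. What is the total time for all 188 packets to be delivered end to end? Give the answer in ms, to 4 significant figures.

757.5 ms

Per-hop transmission t_tx = L/R = 7120/4900000 = 1.45306 ms.
Per-hop propagation t_prop = 36000000/300000000 = 120 ms.
Pipeline fill: first packet needs 4·t_tx to clear all hops; remaining 187 packets each add one t_tx.
Total = (4+188-1)·t_tx + 4·t_prop = 191·1.45306 + 4·120 = 757.5 ms.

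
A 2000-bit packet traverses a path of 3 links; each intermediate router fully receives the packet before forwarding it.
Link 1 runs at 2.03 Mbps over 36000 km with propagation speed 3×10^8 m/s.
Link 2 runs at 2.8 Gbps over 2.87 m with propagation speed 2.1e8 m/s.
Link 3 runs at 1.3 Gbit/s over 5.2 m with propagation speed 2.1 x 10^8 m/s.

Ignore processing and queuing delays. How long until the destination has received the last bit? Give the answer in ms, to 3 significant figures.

Transmission delays (L/R per hop): 0.985222, 0.000714286, 0.00153846 ms; sum = 0.987474 ms.
Propagation delays (d/s per hop): 120, 1.36667e-05, 2.47619e-05 ms; sum = 120 ms.
End-to-end = 121 ms.

121 ms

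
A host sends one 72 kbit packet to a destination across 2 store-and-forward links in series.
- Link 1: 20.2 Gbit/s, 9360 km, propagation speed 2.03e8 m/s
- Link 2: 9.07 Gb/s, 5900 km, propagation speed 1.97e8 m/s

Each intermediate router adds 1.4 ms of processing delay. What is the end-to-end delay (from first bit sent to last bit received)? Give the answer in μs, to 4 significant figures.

77470 μs

L = 72000 bits.
Transmission delays (L/R per hop): 3.56436, 7.93826 μs; sum = 11.5026 μs.
Propagation delays (d/s per hop): 46108.4, 29949.2 μs; sum = 76057.6 μs.
Processing at 1 router(s): 1 × 1.4 ms = 1400 μs.
End-to-end = 77470 μs.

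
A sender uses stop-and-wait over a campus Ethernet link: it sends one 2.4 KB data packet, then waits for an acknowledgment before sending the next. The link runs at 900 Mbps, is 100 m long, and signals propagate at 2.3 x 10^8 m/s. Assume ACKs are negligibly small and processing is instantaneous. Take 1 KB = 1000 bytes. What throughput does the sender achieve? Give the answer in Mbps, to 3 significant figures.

865 Mbps

t_tx = L/R = 19200/900000000 = 2.13333e-05 s.
t_prop = 100/2.3e+08 = 4.34783e-07 s; RTT = 8.69565e-07 s.
Cycle = t_tx + RTT = 2.22029e-05 s.
Throughput = L / cycle = 19200 / 2.22029e-05 = 865 Mbps.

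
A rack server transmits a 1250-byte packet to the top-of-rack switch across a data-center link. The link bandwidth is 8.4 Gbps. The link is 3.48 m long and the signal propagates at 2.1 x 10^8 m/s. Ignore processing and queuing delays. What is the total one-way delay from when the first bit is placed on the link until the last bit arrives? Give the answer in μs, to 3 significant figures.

1.21 μs

L = 1250 × 8 = 10000 bits.
Transmission delay = L/R = 10000 / 8400000000 = 1.19048 μs.
Propagation delay = d/s = 3.48 m / 210000000 m/s = 0.0165714 μs.
Total = 1.21 μs.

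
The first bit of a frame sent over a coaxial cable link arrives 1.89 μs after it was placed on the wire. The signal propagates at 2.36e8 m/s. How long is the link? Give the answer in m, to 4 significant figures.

d = s × t_prop = 236000000 × 1.89e-06 = 446.0 m.

446.0 m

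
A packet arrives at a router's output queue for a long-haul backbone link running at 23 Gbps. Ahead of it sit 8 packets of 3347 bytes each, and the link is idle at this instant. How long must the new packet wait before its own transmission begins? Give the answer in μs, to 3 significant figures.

Each queued packet: L/R = 26776/23000000000 = 1.16417 μs.
8 queued → 9.31339 μs.
Queuing delay = 9.31 μs.

9.31 μs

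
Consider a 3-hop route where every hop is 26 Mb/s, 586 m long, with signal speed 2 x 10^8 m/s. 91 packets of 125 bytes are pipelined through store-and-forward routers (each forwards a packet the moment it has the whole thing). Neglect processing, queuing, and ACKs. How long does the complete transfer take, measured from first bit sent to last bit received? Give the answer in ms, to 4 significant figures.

3.586 ms

Per-hop transmission t_tx = L/R = 1000/26000000 = 0.0384615 ms.
Per-hop propagation t_prop = 586/200000000 = 0.00293 ms.
Pipeline fill: first packet needs 3·t_tx to clear all hops; remaining 90 packets each add one t_tx.
Total = (3+91-1)·t_tx + 3·t_prop = 93·0.0384615 + 3·0.00293 = 3.586 ms.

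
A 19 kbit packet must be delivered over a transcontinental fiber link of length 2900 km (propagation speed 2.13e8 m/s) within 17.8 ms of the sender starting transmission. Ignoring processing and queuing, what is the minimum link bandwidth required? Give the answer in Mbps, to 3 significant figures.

4.54 Mbps

Propagation delay = 2900000 / 213000000 = 13.615 ms.
Transmission budget = 17.8 − 13.615 = 4.18498 ms.
R ≥ L / t_tx = 19000 bits / 0.00418498 s = 4.54 Mbps.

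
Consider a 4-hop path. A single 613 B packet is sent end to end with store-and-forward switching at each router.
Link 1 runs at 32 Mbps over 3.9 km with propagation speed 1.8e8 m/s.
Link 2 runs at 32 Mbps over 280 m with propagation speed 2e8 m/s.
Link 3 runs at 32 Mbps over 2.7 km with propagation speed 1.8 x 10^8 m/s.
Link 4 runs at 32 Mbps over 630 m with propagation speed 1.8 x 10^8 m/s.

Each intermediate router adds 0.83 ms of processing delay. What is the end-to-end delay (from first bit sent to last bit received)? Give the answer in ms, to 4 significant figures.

3.145 ms

L = 613 × 8 = 4904 bits.
Transmission delay per hop = L/R = 4904/32000000 = 0.15325 ms; 4 hops → 0.613 ms.
Propagation delays (d/s per hop): 0.0216667, 0.0014, 0.015, 0.0035 ms; sum = 0.0415667 ms.
Processing at 3 router(s): 3 × 0.83 ms = 2.49 ms.
End-to-end = 3.145 ms.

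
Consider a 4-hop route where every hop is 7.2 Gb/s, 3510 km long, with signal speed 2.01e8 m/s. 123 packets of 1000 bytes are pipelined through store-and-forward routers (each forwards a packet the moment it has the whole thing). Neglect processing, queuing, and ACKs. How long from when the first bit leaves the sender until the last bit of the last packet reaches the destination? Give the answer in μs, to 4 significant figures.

69990 μs

Per-hop transmission t_tx = L/R = 8000/7200000000 = 1.11111 μs.
Per-hop propagation t_prop = 3510000/2.01e+08 = 17462.7 μs.
Pipeline fill: first packet needs 4·t_tx to clear all hops; remaining 122 packets each add one t_tx.
Total = (4+123-1)·t_tx + 4·t_prop = 126·1.11111 + 4·17462.7 = 69990 μs.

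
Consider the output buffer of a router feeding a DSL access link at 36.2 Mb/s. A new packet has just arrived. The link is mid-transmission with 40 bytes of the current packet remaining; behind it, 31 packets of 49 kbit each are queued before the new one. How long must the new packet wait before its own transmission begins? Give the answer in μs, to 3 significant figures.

Each queued packet: L/R = 49000/36200000 = 1353.59 μs.
31 queued → 41961.3 μs.
Plus remaining 320 bits of current packet: 8.83978 μs.
Queuing delay = 42000 μs.

42000 μs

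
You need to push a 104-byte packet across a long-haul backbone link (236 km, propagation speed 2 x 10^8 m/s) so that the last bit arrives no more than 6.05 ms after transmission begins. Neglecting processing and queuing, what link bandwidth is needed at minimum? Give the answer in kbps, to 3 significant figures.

L = 832 bits.
Propagation delay = 236000 / 200000000 = 1.18 ms.
Transmission budget = 6.05 − 1.18 = 4.87 ms.
R ≥ L / t_tx = 832 bits / 0.00487 s = 171 kbps.

171 kbps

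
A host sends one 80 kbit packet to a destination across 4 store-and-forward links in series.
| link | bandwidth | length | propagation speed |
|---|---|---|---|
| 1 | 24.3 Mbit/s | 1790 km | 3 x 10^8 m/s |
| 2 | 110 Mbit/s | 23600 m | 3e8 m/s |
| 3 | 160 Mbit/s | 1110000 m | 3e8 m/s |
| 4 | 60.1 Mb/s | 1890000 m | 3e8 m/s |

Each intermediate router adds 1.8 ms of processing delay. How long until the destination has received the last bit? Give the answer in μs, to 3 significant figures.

27300 μs

L = 80000 bits.
Transmission delays (L/R per hop): 3292.18, 727.273, 500, 1331.11 μs; sum = 5850.57 μs.
Propagation delays (d/s per hop): 5966.67, 78.6667, 3700, 6300 μs; sum = 16045.3 μs.
Processing at 3 router(s): 3 × 1.8 ms = 5400 μs.
End-to-end = 27300 μs.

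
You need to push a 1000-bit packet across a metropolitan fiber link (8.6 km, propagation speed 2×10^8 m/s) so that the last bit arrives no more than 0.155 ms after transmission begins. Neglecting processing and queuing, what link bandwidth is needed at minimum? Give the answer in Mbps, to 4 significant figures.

Propagation delay = 8600 / 200000000 = 0.043 ms.
Transmission budget = 0.155 − 0.043 = 0.112 ms.
R ≥ L / t_tx = 1000 bits / 0.000112 s = 8.929 Mbps.

8.929 Mbps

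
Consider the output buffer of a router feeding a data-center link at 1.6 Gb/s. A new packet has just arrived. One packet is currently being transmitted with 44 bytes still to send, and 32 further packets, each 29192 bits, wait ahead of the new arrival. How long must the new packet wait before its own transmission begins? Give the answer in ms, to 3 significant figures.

Each queued packet: L/R = 29192/1600000000 = 0.018245 ms.
32 queued → 0.58384 ms.
Plus remaining 352 bits of current packet: 0.00022 ms.
Queuing delay = 0.584 ms.

0.584 ms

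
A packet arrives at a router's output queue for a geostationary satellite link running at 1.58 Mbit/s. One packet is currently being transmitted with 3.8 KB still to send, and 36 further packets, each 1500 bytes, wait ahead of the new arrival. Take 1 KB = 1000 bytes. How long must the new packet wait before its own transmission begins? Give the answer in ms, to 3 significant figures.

293 ms

Each queued packet: L/R = 12000/1580000 = 7.59494 ms.
36 queued → 273.418 ms.
Plus remaining 30400 bits of current packet: 19.2405 ms.
Queuing delay = 293 ms.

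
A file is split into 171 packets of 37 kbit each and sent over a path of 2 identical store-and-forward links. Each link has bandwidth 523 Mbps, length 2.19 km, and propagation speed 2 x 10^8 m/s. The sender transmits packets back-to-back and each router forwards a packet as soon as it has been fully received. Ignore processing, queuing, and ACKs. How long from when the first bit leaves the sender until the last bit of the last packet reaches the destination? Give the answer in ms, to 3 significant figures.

12.2 ms

Per-hop transmission t_tx = L/R = 37000/523000000 = 0.0707457 ms.
Per-hop propagation t_prop = 2190/200000000 = 0.01095 ms.
Pipeline fill: first packet needs 2·t_tx to clear all hops; remaining 170 packets each add one t_tx.
Total = (2+171-1)·t_tx + 2·t_prop = 172·0.0707457 + 2·0.01095 = 12.2 ms.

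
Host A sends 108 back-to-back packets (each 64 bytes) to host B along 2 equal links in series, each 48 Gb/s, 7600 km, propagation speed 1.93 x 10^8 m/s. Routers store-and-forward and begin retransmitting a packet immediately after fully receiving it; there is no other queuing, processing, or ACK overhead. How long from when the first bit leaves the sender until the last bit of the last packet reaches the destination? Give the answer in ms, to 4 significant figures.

78.76 ms

Per-hop transmission t_tx = L/R = 512/48000000000 = 1.06667e-05 ms.
Per-hop propagation t_prop = 7600000/193000000 = 39.3782 ms.
Pipeline fill: first packet needs 2·t_tx to clear all hops; remaining 107 packets each add one t_tx.
Total = (2+108-1)·t_tx + 2·t_prop = 109·1.06667e-05 + 2·39.3782 = 78.76 ms.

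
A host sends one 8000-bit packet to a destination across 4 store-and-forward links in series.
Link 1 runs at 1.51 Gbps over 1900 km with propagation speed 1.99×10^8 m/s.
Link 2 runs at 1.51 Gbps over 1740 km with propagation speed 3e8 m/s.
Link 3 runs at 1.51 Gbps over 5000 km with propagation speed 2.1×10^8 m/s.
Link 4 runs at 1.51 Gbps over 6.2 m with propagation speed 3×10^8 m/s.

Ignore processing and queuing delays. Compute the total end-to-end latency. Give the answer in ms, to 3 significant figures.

39.2 ms

Transmission delay per hop = L/R = 8000/1510000000 = 0.00529801 ms; 4 hops → 0.0211921 ms.
Propagation delays (d/s per hop): 9.54774, 5.8, 23.8095, 2.06667e-05 ms; sum = 39.1573 ms.
End-to-end = 39.2 ms.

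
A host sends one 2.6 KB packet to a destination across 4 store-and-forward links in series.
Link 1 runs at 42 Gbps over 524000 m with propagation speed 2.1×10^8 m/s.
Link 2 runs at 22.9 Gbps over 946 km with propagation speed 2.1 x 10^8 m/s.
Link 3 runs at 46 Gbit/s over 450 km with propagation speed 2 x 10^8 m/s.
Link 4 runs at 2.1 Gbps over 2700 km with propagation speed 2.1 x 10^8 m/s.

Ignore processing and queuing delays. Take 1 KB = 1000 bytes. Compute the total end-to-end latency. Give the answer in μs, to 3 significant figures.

22100 μs

L = 20800 bits.
Transmission delays (L/R per hop): 0.495238, 0.908297, 0.452174, 9.90476 μs; sum = 11.7605 μs.
Propagation delays (d/s per hop): 2495.24, 4504.76, 2250, 12857.1 μs; sum = 22107.1 μs.
End-to-end = 22100 μs.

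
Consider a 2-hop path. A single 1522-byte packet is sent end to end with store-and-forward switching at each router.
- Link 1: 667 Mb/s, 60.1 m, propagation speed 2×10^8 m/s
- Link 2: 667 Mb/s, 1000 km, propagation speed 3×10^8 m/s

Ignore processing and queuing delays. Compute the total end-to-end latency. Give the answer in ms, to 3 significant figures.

L = 1522 × 8 = 12176 bits.
Transmission delay per hop = L/R = 12176/667000000 = 0.0182549 ms; 2 hops → 0.0365097 ms.
Propagation delays (d/s per hop): 0.0003005, 3.33333 ms; sum = 3.33363 ms.
End-to-end = 3.37 ms.

3.37 ms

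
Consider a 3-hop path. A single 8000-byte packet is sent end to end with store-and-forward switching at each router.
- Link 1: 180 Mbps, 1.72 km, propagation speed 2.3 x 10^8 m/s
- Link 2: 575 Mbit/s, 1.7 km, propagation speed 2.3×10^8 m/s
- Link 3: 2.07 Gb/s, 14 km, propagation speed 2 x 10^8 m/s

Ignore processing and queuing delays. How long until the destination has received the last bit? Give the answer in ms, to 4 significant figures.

L = 8000 × 8 = 64000 bits.
Transmission delays (L/R per hop): 0.355556, 0.111304, 0.0309179 ms; sum = 0.497778 ms.
Propagation delays (d/s per hop): 0.00747826, 0.0073913, 0.07 ms; sum = 0.0848696 ms.
End-to-end = 0.5826 ms.

0.5826 ms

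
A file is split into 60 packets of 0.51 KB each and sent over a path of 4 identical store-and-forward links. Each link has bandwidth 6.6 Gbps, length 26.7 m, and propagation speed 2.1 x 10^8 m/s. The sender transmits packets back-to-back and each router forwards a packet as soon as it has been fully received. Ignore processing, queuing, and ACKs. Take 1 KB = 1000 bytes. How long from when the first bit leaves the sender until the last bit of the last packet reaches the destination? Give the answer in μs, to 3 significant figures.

Per-hop transmission t_tx = L/R = 4080/6600000000 = 0.618182 μs.
Per-hop propagation t_prop = 26.7/210000000 = 0.127143 μs.
Pipeline fill: first packet needs 4·t_tx to clear all hops; remaining 59 packets each add one t_tx.
Total = (4+60-1)·t_tx + 4·t_prop = 63·0.618182 + 4·0.127143 = 39.5 μs.

39.5 μs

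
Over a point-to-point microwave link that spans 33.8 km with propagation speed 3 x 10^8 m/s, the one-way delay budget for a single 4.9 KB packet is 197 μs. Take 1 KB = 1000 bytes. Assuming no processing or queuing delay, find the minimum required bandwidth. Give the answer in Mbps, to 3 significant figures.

L = 39200 bits.
Propagation delay = 33800 / 300000000 = 112.667 μs.
Transmission budget = 197 − 112.667 = 84.3333 μs.
R ≥ L / t_tx = 39200 bits / 8.43333e-05 s = 465 Mbps.

465 Mbps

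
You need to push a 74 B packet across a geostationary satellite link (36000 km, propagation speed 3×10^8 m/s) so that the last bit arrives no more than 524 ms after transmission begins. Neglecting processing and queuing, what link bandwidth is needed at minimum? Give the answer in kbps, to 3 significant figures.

1.47 kbps

L = 592 bits.
Propagation delay = 36000000 / 300000000 = 120 ms.
Transmission budget = 524 − 120 = 404 ms.
R ≥ L / t_tx = 592 bits / 0.404 s = 1.47 kbps.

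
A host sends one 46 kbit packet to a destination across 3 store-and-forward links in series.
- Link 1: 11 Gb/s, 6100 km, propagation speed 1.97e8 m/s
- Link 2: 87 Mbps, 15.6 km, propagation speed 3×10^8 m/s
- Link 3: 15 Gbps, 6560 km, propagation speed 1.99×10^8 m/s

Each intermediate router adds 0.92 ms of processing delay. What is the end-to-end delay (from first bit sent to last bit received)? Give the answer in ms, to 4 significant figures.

66.36 ms

L = 46000 bits.
Transmission delays (L/R per hop): 0.00418182, 0.528736, 0.00306667 ms; sum = 0.535984 ms.
Propagation delays (d/s per hop): 30.9645, 0.052, 32.9648 ms; sum = 63.9813 ms.
Processing at 2 router(s): 2 × 0.92 ms = 1.84 ms.
End-to-end = 66.36 ms.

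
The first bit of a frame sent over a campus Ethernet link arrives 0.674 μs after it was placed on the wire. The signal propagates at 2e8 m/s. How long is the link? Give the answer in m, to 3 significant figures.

d = s × t_prop = 200000000 × 6.74e-07 = 135 m.

135 m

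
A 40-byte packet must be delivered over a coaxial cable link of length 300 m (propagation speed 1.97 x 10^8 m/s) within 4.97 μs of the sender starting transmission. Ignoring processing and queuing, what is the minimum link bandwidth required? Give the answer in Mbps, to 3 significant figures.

92.8 Mbps

L = 320 bits.
Propagation delay = 300 / 197000000 = 1.52284 μs.
Transmission budget = 4.97 − 1.52284 = 3.44716 μs.
R ≥ L / t_tx = 320 bits / 3.44716e-06 s = 92.8 Mbps.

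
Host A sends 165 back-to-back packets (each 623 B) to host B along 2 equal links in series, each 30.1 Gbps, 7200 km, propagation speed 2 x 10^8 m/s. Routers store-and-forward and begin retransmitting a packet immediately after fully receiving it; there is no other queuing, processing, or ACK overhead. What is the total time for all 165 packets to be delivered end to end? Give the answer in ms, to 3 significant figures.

Per-hop transmission t_tx = L/R = 4984/30100000000 = 0.000165581 ms.
Per-hop propagation t_prop = 7200000/200000000 = 36 ms.
Pipeline fill: first packet needs 2·t_tx to clear all hops; remaining 164 packets each add one t_tx.
Total = (2+165-1)·t_tx + 2·t_prop = 166·0.000165581 + 2·36 = 72.0 ms.

72.0 ms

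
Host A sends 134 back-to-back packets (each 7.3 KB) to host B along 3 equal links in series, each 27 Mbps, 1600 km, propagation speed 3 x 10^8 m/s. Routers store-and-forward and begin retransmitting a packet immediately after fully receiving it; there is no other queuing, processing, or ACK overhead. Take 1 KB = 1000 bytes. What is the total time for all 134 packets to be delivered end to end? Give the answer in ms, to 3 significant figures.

Per-hop transmission t_tx = L/R = 58400/27000000 = 2.16296 ms.
Per-hop propagation t_prop = 1600000/300000000 = 5.33333 ms.
Pipeline fill: first packet needs 3·t_tx to clear all hops; remaining 133 packets each add one t_tx.
Total = (3+134-1)·t_tx + 3·t_prop = 136·2.16296 + 3·5.33333 = 310 ms.

310 ms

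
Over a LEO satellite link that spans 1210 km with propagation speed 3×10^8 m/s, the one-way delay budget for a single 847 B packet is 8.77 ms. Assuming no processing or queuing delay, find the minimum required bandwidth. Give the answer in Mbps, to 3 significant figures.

1.43 Mbps

L = 6776 bits.
Propagation delay = 1210000 / 300000000 = 4.03333 ms.
Transmission budget = 8.77 − 4.03333 = 4.73667 ms.
R ≥ L / t_tx = 6776 bits / 0.00473667 s = 1.43 Mbps.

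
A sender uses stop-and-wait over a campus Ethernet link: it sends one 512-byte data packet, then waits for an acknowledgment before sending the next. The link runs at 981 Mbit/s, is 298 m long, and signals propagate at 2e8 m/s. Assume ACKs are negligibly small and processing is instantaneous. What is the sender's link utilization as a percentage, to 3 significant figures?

58.4 %

t_tx = L/R = 4096/981000000 = 4.17533e-06 s.
t_prop = 298/200000000 = 1.49e-06 s; RTT = 2.98e-06 s.
Cycle = t_tx + RTT = 7.15533e-06 s.
Utilization = t_tx / cycle = 4.17533e-06/7.15533e-06 = 58.4 %.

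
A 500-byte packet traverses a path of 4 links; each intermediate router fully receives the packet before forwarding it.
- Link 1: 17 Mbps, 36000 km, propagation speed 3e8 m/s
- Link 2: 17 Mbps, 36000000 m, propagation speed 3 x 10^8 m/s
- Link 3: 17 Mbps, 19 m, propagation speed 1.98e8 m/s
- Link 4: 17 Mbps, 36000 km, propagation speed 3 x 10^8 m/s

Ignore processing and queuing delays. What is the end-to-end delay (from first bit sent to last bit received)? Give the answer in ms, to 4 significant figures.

360.9 ms

L = 500 × 8 = 4000 bits.
Transmission delay per hop = L/R = 4000/17000000 = 0.235294 ms; 4 hops → 0.941176 ms.
Propagation delays (d/s per hop): 120, 120, 9.59596e-05, 120 ms; sum = 360 ms.
End-to-end = 360.9 ms.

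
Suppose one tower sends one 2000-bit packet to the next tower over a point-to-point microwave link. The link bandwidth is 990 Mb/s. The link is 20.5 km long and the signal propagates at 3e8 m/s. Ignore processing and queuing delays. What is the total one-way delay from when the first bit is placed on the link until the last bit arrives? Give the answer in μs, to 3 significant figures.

Transmission delay = L/R = 2000 / 990000000 = 2.0202 μs.
Propagation delay = d/s = 20500 m / 300000000 m/s = 68.3333 μs.
Total = 70.4 μs.

70.4 μs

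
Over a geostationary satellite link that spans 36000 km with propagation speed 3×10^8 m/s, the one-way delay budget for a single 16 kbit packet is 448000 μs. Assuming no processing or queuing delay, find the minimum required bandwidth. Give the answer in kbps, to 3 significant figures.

48.8 kbps

Propagation delay = 36000000 / 300000000 = 120000 μs.
Transmission budget = 448000 − 120000 = 328000 μs.
R ≥ L / t_tx = 16000 bits / 0.328 s = 48.8 kbps.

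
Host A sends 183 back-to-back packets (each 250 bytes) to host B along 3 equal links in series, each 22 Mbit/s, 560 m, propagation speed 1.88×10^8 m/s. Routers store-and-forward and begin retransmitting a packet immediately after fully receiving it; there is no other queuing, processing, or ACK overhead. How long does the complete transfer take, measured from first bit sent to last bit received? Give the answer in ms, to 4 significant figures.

16.83 ms

Per-hop transmission t_tx = L/R = 2000/22000000 = 0.0909091 ms.
Per-hop propagation t_prop = 560/188000000 = 0.00297872 ms.
Pipeline fill: first packet needs 3·t_tx to clear all hops; remaining 182 packets each add one t_tx.
Total = (3+183-1)·t_tx + 3·t_prop = 185·0.0909091 + 3·0.00297872 = 16.83 ms.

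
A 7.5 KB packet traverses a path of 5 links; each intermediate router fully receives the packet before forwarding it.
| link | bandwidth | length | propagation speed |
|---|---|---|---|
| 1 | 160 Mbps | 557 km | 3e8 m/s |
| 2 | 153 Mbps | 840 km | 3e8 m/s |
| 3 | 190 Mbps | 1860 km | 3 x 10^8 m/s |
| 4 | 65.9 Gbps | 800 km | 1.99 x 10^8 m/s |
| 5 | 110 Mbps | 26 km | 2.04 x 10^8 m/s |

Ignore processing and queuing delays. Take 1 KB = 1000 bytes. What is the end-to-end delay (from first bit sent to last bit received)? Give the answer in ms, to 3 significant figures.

L = 60000 bits.
Transmission delays (L/R per hop): 0.375, 0.392157, 0.315789, 0.00091047, 0.545455 ms; sum = 1.62931 ms.
Propagation delays (d/s per hop): 1.85667, 2.8, 6.2, 4.0201, 0.127451 ms; sum = 15.0042 ms.
End-to-end = 16.6 ms.

16.6 ms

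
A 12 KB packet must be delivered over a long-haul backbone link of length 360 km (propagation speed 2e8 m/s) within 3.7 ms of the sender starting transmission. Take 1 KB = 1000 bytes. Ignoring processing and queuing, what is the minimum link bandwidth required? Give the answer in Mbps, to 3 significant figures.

50.5 Mbps

L = 96000 bits.
Propagation delay = 360000 / 200000000 = 1.8 ms.
Transmission budget = 3.7 − 1.8 = 1.9 ms.
R ≥ L / t_tx = 96000 bits / 0.0019 s = 50.5 Mbps.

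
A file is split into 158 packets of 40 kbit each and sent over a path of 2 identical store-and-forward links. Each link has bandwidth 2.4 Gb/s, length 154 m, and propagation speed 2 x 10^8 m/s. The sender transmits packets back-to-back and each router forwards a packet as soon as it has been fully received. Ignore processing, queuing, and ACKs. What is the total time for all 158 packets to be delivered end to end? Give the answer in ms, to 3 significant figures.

2.65 ms

Per-hop transmission t_tx = L/R = 40000/2400000000 = 0.0166667 ms.
Per-hop propagation t_prop = 154/200000000 = 0.00077 ms.
Pipeline fill: first packet needs 2·t_tx to clear all hops; remaining 157 packets each add one t_tx.
Total = (2+158-1)·t_tx + 2·t_prop = 159·0.0166667 + 2·0.00077 = 2.65 ms.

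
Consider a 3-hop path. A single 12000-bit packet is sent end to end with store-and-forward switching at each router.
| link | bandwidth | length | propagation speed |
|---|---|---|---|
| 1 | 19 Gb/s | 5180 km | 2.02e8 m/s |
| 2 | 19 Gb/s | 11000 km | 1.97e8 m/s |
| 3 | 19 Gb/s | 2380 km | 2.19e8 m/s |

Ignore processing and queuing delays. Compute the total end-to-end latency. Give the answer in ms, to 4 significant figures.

92.35 ms

Transmission delay per hop = L/R = 12000/19000000000 = 0.000631579 ms; 3 hops → 0.00189474 ms.
Propagation delays (d/s per hop): 25.6436, 55.8376, 10.8676 ms; sum = 92.3487 ms.
End-to-end = 92.35 ms.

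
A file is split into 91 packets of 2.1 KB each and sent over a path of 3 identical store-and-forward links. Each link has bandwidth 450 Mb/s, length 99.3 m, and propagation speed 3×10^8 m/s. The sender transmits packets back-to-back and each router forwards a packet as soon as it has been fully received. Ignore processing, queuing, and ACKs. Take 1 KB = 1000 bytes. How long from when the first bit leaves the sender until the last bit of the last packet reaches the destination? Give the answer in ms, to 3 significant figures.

3.47 ms

Per-hop transmission t_tx = L/R = 16800/450000000 = 0.0373333 ms.
Per-hop propagation t_prop = 99.3/300000000 = 0.000331 ms.
Pipeline fill: first packet needs 3·t_tx to clear all hops; remaining 90 packets each add one t_tx.
Total = (3+91-1)·t_tx + 3·t_prop = 93·0.0373333 + 3·0.000331 = 3.47 ms.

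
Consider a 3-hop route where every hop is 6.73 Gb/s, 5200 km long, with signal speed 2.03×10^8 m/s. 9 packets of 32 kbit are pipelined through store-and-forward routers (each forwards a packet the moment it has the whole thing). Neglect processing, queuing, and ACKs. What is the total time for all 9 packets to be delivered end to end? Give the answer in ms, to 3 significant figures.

76.9 ms

Per-hop transmission t_tx = L/R = 32000/6730000000 = 0.00475483 ms.
Per-hop propagation t_prop = 5200000/2.03e+08 = 25.6158 ms.
Pipeline fill: first packet needs 3·t_tx to clear all hops; remaining 8 packets each add one t_tx.
Total = (3+9-1)·t_tx + 3·t_prop = 11·0.00475483 + 3·25.6158 = 76.9 ms.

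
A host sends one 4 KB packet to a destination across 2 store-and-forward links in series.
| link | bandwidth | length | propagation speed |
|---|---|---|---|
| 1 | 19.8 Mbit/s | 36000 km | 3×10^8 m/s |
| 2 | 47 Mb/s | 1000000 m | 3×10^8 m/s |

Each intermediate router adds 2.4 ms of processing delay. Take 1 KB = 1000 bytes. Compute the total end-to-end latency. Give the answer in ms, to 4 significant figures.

128.0 ms

L = 32000 bits.
Transmission delays (L/R per hop): 1.61616, 0.680851 ms; sum = 2.29701 ms.
Propagation delays (d/s per hop): 120, 3.33333 ms; sum = 123.333 ms.
Processing at 1 router(s): 1 × 2.4 ms = 2.4 ms.
End-to-end = 128.0 ms.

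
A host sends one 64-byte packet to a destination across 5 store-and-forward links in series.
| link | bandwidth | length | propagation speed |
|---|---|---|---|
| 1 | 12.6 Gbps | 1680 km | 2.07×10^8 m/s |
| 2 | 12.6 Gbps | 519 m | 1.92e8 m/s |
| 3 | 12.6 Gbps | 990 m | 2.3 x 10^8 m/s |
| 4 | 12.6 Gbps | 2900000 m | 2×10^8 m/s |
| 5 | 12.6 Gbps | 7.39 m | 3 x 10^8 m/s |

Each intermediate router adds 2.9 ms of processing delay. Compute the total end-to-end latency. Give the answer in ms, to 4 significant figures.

L = 64 × 8 = 512 bits.
Transmission delay per hop = L/R = 512/12600000000 = 4.06349e-05 ms; 5 hops → 0.000203175 ms.
Propagation delays (d/s per hop): 8.11594, 0.00270313, 0.00430435, 14.5, 2.46333e-05 ms; sum = 22.623 ms.
Processing at 4 router(s): 4 × 2.9 ms = 11.6 ms.
End-to-end = 34.22 ms.

34.22 ms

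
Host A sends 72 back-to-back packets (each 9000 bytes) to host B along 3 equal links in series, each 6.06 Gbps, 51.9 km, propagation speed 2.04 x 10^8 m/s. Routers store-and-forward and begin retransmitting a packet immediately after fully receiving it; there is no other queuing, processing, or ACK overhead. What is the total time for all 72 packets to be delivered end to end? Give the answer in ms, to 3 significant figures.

1.64 ms

Per-hop transmission t_tx = L/R = 72000/6060000000 = 0.0118812 ms.
Per-hop propagation t_prop = 51900/204000000 = 0.254412 ms.
Pipeline fill: first packet needs 3·t_tx to clear all hops; remaining 71 packets each add one t_tx.
Total = (3+72-1)·t_tx + 3·t_prop = 74·0.0118812 + 3·0.254412 = 1.64 ms.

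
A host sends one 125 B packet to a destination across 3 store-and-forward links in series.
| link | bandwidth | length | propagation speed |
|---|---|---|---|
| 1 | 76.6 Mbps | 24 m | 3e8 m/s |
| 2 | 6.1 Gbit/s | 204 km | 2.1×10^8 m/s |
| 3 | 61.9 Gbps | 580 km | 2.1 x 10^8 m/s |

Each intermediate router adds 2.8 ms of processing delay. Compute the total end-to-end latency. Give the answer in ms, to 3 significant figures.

L = 125 × 8 = 1000 bits.
Transmission delays (L/R per hop): 0.0130548, 0.000163934, 1.61551e-05 ms; sum = 0.0132349 ms.
Propagation delays (d/s per hop): 8e-05, 0.971429, 2.7619 ms; sum = 3.73341 ms.
Processing at 2 router(s): 2 × 2.8 ms = 5.6 ms.
End-to-end = 9.35 ms.

9.35 ms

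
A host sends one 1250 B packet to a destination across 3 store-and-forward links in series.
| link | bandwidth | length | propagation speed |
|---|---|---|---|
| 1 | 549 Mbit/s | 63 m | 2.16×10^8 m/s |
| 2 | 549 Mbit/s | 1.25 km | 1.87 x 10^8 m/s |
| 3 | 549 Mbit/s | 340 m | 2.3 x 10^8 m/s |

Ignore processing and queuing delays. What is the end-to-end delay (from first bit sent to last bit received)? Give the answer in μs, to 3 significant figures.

L = 1250 × 8 = 10000 bits.
Transmission delay per hop = L/R = 10000/549000000 = 18.2149 μs; 3 hops → 54.6448 μs.
Propagation delays (d/s per hop): 0.291667, 6.68449, 1.47826 μs; sum = 8.45442 μs.
End-to-end = 63.1 μs.

63.1 μs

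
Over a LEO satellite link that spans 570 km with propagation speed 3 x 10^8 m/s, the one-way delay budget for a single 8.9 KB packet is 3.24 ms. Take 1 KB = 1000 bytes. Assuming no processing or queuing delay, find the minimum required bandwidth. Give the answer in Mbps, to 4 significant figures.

L = 71200 bits.
Propagation delay = 570000 / 300000000 = 1.9 ms.
Transmission budget = 3.24 − 1.9 = 1.34 ms.
R ≥ L / t_tx = 71200 bits / 0.00134 s = 53.13 Mbps.

53.13 Mbps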